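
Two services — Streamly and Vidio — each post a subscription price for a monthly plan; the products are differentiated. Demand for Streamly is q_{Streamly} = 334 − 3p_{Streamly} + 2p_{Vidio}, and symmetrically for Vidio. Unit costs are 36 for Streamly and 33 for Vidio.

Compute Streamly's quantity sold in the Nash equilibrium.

Streamly's profit: π = (p_{Streamly} − 36)(334 − 3p_{Streamly} + 2p_{Vidio}).
∂π/∂p_{Streamly} = 442 − 6p_{Streamly} + 2p_{Vidio} = 0 ⇒ p_{Streamly} = 221/3 + (1/3)p_{Vidio}.
Similarly p_{Vidio} = 433/6 + (1/3)p_{Streamly}.
Solving the two reaction functions simultaneously: (1 − (1/3)(1/3))p_{Streamly} = 221/3 + (1/3)·(433/6), so (8/9)p_{Streamly} = 1759/18 and p_{Streamly} = 109.9375.
Then p_{Vidio} = 433/6 + (1/3)·109.9375 = 108.8125.
q_{Streamly} = 334 − 3·109.9375 + 2·108.8125 = 221.8125.

221.8125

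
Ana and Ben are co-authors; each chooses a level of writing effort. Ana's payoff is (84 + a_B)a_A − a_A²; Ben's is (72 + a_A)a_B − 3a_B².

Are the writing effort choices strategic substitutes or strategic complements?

Expanding Ana's payoff: 84a_A + a_Ba_A − a_A².
∂π/∂a_A = 84 + a_B − 2a_A = 0, so a_A = 42 + 0.5a_B.
The best-response slope da_A/da_B = 0.5 > 0: the reaction function is upward-sloping, so the choices are strategic complements.

strategic complements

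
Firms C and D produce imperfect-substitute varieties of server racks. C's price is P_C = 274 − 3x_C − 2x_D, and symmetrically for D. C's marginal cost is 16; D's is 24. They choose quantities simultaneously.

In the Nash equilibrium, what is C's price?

114.25

Firm C's profit: π = x_C(274 − 3x_C − 2x_D) − 16x_C.
∂π/∂x_C = 258 − 6x_C − 2x_D = 0 ⇒ x_C = 43 − (1/3)x_D.
Similarly x_D = 125/3 − (1/3)x_C.
Solving the two reaction functions simultaneously: (1 − (−1/3)(−1/3))x_C = 43 − (1/3)·(125/3), so (8/9)x_C = 262/9 and x_C = 32.75.
Then x_D = 125/3 − (1/3)·32.75 = 30.75.
P_C = 274 − 3·32.75 − 2·30.75 = 114.25.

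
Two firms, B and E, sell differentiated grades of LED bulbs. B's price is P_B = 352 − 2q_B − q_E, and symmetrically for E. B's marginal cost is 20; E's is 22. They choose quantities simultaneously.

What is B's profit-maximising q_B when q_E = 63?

67.25

Firm B's profit: π = q_B(352 − 2q_B − q_E) − 20q_B.
∂π/∂q_B = 332 − 4q_B − q_E = 0 ⇒ q_B = 83 − 0.25q_E.
At q_E = 63: q_B = 83 − 0.25·63 = 67.25.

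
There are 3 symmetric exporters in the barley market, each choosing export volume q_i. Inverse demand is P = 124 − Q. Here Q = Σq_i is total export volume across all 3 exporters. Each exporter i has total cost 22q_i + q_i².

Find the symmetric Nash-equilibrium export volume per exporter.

A representative exporter's profit is π_i = q_i(124 − Q) − 22q_i − q_i², with Q = q_i + Σ_{j≠i} q_j.
First-order condition: 102 − 4q_i − Σ_{j≠i} q_j = 0.
Imposing symmetry (q_j = q for all j) turns Σ_{j≠i} q_j into 2q, so 102 = 6q and q = 17.

17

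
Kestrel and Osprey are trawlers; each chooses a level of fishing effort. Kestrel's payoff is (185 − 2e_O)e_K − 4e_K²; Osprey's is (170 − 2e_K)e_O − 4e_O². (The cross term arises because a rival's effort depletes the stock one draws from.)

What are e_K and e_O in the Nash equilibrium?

Expanding Kestrel's payoff: 185e_K − 2e_Oe_K − 4e_K².
∂π/∂e_K = 185 − 2e_O − 8e_K = 0, so e_K = 23.125 − 0.25e_O.
Likewise for Osprey: e_O = 21.25 − 0.25e_K.
Plugging e_O into Kestrel's best response: e_K = 23.125 − 0.25(21.25 − 0.25e_K) ⇒ 0.9375e_K = 17.8125, so e_K = 19.
Then e_O = 21.25 − 0.25·19 = 16.5.

19, 16.5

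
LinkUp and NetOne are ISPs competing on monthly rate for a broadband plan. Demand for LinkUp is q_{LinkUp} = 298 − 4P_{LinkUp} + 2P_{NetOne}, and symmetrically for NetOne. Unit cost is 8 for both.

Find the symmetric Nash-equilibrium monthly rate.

55

LinkUp's profit: π = (P_{LinkUp} − 8)(298 − 4P_{LinkUp} + 2P_{NetOne}).
∂π/∂P_{LinkUp} = 330 − 8P_{LinkUp} + 2P_{NetOne} = 0 ⇒ P_{LinkUp} = 41.25 + 0.25P_{NetOne}.
By symmetry P_{NetOne} = P_{LinkUp}; substituting into the reaction function, 0.75P_{LinkUp} = 41.25 and P_{LinkUp} = 55.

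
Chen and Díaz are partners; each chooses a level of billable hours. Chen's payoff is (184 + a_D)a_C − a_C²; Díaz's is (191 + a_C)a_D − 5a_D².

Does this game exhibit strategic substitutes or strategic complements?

strategic complements

Expanding Chen's payoff: 184a_C + a_Da_C − a_C².
∂π/∂a_C = 184 + a_D − 2a_C = 0, so a_C = 92 + 0.5a_D.
The best-response slope da_C/da_D = 0.5 > 0: the reaction function is upward-sloping, so the choices are strategic complements.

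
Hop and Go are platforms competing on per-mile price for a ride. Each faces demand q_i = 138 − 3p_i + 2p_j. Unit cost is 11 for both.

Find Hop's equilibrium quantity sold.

95.25

Hop's profit: π = (p_{Hop} − 11)(138 − 3p_{Hop} + 2p_{Go}).
∂π/∂p_{Hop} = 171 − 6p_{Hop} + 2p_{Go} = 0 ⇒ p_{Hop} = 28.5 + (1/3)p_{Go}.
The game is symmetric, so in equilibrium p_{Go} = p_{Hop}: the reaction function gives (2/3)p_{Hop} = 28.5, hence p_{Hop} = 42.75.
q_{Hop} = 138 − 3·42.75 + 2·42.75 = 95.25.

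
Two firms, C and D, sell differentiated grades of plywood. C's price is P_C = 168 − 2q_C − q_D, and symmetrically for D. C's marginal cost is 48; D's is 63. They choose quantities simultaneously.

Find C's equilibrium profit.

Firm C's profit: π = q_C(168 − 2q_C − q_D) − 48q_C.
∂π/∂q_C = 120 − 4q_C − q_D = 0 ⇒ q_C = 30 − 0.25q_D.
Similarly q_D = 26.25 − 0.25q_C.
Substituting the second reaction function into the first: q_C = 30 − 0.25(26.25 − 0.25q_C), which gives 0.9375q_C = 23.4375 ⇒ q_C = 25.
Then q_D = 26.25 − 0.25·25 = 20.
P_C = 168 − 2·25 − 20 = 98.
Profit = (98 − 48)·25 = 1250.

1250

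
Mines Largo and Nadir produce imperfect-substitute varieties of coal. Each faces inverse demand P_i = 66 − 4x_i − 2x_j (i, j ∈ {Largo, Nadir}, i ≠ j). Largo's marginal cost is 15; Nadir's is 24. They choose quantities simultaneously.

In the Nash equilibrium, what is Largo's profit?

Mine Largo's profit: π = x_{Largo}(66 − 4x_{Largo} − 2x_{Nadir}) − 15x_{Largo}.
∂π/∂x_{Largo} = 51 − 8x_{Largo} − 2x_{Nadir} = 0 ⇒ x_{Largo} = 6.375 − 0.25x_{Nadir}.
Similarly x_{Nadir} = 5.25 − 0.25x_{Largo}.
Solving the two reaction functions simultaneously: (1 − (−0.25)(−0.25))x_{Largo} = 6.375 − 0.25·5.25, so 0.9375x_{Largo} = 5.0625 and x_{Largo} = 5.4.
Then x_{Nadir} = 5.25 − 0.25·5.4 = 3.9.
P_{Largo} = 66 − 4·5.4 − 2·3.9 = 36.6.
Profit = (36.6 − 15)·5.4 = 116.64.

116.64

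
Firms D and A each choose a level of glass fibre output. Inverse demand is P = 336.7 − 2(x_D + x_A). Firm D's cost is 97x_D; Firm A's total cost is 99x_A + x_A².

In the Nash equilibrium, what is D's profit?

Firm D's profit: π = x_D(336.7 − 2(x_D + x_A)) − 97x_D.
∂π/∂x_D = 239.7 − 4x_D − 2x_A = 0, so x_D = 59.925 − 0.5x_A.
For A: ∂π/∂x_A = 237.7 − 6x_A − 2x_D = 0 ⇒ x_A = 2377/60 − (1/3)x_D.
Plugging x_A into D's best response: x_D = 59.925 − 0.5(2377/60 − (1/3)x_D) ⇒ (5/6)x_D = 2407/60, so x_D = 48.14.
Then x_A = 2377/60 − (1/3)·48.14 = 23.57.
Price P = 336.7 − 2·71.71 = 193.28.
D's profit: (193.28 − 97)·48.14 = 4634.9192.

4634.9192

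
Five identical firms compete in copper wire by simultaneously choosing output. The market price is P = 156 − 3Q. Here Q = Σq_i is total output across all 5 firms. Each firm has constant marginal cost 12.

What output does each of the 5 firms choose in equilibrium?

A representative firm's profit is π_i = q_i(156 − 3Q) − 12q_i, with Q = q_i + Σ_{j≠i} q_j.
First-order condition: 144 − 6q_i − 3Σ_{j≠i} q_j = 0.
In a symmetric equilibrium every firm chooses the same q, so Σ_{j≠i} q_j = 4q. The condition becomes 144 − 18q = 0, giving q = 144/18 = 8.

8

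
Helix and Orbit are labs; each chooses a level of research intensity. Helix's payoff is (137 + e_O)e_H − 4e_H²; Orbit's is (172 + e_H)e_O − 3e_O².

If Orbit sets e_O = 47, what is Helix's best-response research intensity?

Expanding Helix's payoff: 137e_H + e_Oe_H − 4e_H².
∂π/∂e_H = 137 + e_O − 8e_H = 0, so e_H = 17.125 + 0.125e_O.
At e_O = 47: e_H = 17.125 + 0.125·47 = 23.

23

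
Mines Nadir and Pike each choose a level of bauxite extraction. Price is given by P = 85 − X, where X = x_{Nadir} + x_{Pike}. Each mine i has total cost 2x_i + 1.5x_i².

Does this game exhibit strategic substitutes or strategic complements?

Mine Nadir's profit: π = x_{Nadir}(85 − (x_{Nadir} + x_{Pike})) − 2x_{Nadir} − 1.5x_{Nadir}².
∂π/∂x_{Nadir} = 83 − 5x_{Nadir} − x_{Pike} = 0, so x_{Nadir} = 16.6 − 0.2x_{Pike}.
The best-response slope dx_{Nadir}/dx_{Pike} = −0.2 < 0: the reaction function is downward-sloping, so the choices are strategic substitutes.

strategic substitutes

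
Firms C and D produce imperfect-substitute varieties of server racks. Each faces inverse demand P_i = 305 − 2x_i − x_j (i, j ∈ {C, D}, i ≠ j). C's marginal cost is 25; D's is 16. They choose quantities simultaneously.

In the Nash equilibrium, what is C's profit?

6138.32

Firm C's profit: π = x_C(305 − 2x_C − x_D) − 25x_C.
∂π/∂x_C = 280 − 4x_C − x_D = 0 ⇒ x_C = 70 − 0.25x_D.
Similarly x_D = 72.25 − 0.25x_C.
Plugging x_D into C's best response: x_C = 70 − 0.25(72.25 − 0.25x_C) ⇒ 0.9375x_C = 51.9375, so x_C = 55.4.
Then x_D = 72.25 − 0.25·55.4 = 58.4.
P_C = 305 − 2·55.4 − 58.4 = 135.8.
Profit = (135.8 − 25)·55.4 = 6138.32.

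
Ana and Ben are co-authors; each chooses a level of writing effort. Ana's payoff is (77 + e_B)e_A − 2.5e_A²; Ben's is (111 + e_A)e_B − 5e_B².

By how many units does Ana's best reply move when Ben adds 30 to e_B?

6

Expanding Ana's payoff: 77e_A + e_Be_A − 2.5e_A².
∂π/∂e_A = 77 + e_B − 5e_A = 0, so e_A = 15.4 + 0.2e_B.
The reaction-function slope is 0.2, so a 30-unit rise in e_B moves e_A by 0.2 × 30 = 6. Ana's best response rises — the actions are strategic complements.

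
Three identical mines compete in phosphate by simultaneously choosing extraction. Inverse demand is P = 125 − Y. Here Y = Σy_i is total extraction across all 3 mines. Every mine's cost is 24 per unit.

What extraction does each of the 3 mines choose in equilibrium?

A representative mine's profit is π_i = y_i(125 − Y) − 24y_i, with Y = y_i + Σ_{j≠i} y_j.
First-order condition: 101 − 2y_i − Σ_{j≠i} y_j = 0.
Imposing symmetry (y_j = y for all j) turns Σ_{j≠i} y_j into 2y, so 101 = 4y and y = 25.25.

25.25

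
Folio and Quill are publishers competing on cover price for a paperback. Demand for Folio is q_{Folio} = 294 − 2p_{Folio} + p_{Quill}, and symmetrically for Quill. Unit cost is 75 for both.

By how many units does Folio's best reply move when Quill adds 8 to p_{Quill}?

Folio's profit: π = (p_{Folio} − 75)(294 − 2p_{Folio} + p_{Quill}).
∂π/∂p_{Folio} = 444 − 4p_{Folio} + p_{Quill} = 0 ⇒ p_{Folio} = 111 + 0.25p_{Quill}.
The reaction-function slope is 0.25, so an 8-unit rise in p_{Quill} moves p_{Folio} by 0.25 × 8 = 2. Folio's best response rises — the actions are strategic complements.

2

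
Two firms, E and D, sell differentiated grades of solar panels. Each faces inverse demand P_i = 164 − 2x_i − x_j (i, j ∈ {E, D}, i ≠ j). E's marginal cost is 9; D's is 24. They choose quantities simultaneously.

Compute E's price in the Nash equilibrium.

Firm E's profit: π = x_E(164 − 2x_E − x_D) − 9x_E.
∂π/∂x_E = 155 − 4x_E − x_D = 0 ⇒ x_E = 38.75 − 0.25x_D.
Similarly x_D = 35 − 0.25x_E.
Substituting the second reaction function into the first: x_E = 38.75 − 0.25(35 − 0.25x_E), which gives 0.9375x_E = 30 ⇒ x_E = 32.
Then x_D = 35 − 0.25·32 = 27.
P_E = 164 − 2·32 − 27 = 73.

73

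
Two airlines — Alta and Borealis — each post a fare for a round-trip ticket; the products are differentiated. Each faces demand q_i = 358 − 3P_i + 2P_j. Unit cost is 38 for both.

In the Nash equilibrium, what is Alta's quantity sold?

240

Alta's profit: π = (P_{Alta} − 38)(358 − 3P_{Alta} + 2P_{Borealis}).
∂π/∂P_{Alta} = 472 − 6P_{Alta} + 2P_{Borealis} = 0 ⇒ P_{Alta} = 236/3 + (1/3)P_{Borealis}.
The game is symmetric, so in equilibrium P_{Borealis} = P_{Alta}: the reaction function gives (2/3)P_{Alta} = 236/3, hence P_{Alta} = 118.
q_{Alta} = 358 − 3·118 + 2·118 = 240.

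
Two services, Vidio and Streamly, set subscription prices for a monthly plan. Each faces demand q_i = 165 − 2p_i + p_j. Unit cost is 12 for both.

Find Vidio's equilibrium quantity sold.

Vidio's profit: π = (p_{Vidio} − 12)(165 − 2p_{Vidio} + p_{Streamly}).
∂π/∂p_{Vidio} = 189 − 4p_{Vidio} + p_{Streamly} = 0 ⇒ p_{Vidio} = 47.25 + 0.25p_{Streamly}.
The game is symmetric, so in equilibrium p_{Streamly} = p_{Vidio}: the reaction function gives 0.75p_{Vidio} = 47.25, hence p_{Vidio} = 63.
q_{Vidio} = 165 − 2·63 + 63 = 102.

102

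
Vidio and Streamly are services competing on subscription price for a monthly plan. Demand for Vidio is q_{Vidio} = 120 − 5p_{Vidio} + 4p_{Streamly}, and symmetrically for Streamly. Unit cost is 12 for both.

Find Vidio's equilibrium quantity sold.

Vidio's profit: π = (p_{Vidio} − 12)(120 − 5p_{Vidio} + 4p_{Streamly}).
∂π/∂p_{Vidio} = 180 − 10p_{Vidio} + 4p_{Streamly} = 0 ⇒ p_{Vidio} = 18 + 0.4p_{Streamly}.
Setting p_{Vidio} = p_{Streamly} in the reaction function: p_{Vidio} = 18 + 0.4p_{Vidio}, so p_{Vidio} = 18 / 0.6 = 30.
q_{Vidio} = 120 − 5·30 + 4·30 = 90.

90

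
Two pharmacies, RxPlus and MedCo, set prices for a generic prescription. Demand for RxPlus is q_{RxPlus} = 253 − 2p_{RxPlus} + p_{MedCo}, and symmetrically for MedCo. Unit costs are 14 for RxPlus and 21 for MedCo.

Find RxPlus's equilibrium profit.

RxPlus's profit: π = (p_{RxPlus} − 14)(253 − 2p_{RxPlus} + p_{MedCo}).
∂π/∂p_{RxPlus} = 281 − 4p_{RxPlus} + p_{MedCo} = 0 ⇒ p_{RxPlus} = 70.25 + 0.25p_{MedCo}.
Similarly p_{MedCo} = 73.75 + 0.25p_{RxPlus}.
Solving the two reaction functions simultaneously: (1 − (0.25)(0.25))p_{RxPlus} = 70.25 + 0.25·73.75, so 0.9375p_{RxPlus} = 88.6875 and p_{RxPlus} = 94.6.
Then p_{MedCo} = 73.75 + 0.25·94.6 = 97.4.
q_{RxPlus} = 253 − 2·94.6 + 97.4 = 161.2.
Profit = (94.6 − 14)·161.2 = 12992.72.

12992.72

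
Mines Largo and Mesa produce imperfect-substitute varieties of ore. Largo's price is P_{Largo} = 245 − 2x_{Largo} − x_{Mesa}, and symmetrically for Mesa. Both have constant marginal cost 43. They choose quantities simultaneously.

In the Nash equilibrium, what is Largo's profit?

3264.32

Mine Largo's profit: π = x_{Largo}(245 − 2x_{Largo} − x_{Mesa}) − 43x_{Largo}.
∂π/∂x_{Largo} = 202 − 4x_{Largo} − x_{Mesa} = 0 ⇒ x_{Largo} = 50.5 − 0.25x_{Mesa}.
The game is symmetric, so in equilibrium x_{Mesa} = x_{Largo}: the reaction function gives 1.25x_{Largo} = 50.5, hence x_{Largo} = 40.4.
P_{Largo} = 245 − 2·40.4 − 40.4 = 123.8.
Profit = (123.8 − 43)·40.4 = 3264.32.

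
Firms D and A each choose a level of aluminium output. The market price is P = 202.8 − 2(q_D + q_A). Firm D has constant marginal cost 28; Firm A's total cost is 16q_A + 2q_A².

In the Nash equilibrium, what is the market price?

101.2

Firm D's profit: π = q_D(202.8 − 2(q_D + q_A)) − 28q_D.
∂π/∂q_D = 174.8 − 4q_D − 2q_A = 0, so q_D = 43.7 − 0.5q_A.
For A: ∂π/∂q_A = 186.8 − 8q_A − 2q_D = 0 ⇒ q_A = 23.35 − 0.25q_D.
Solving the two reaction functions simultaneously: (1 − (−0.5)(−0.25))q_D = 43.7 − 0.5·23.35, so 0.875q_D = 32.025 and q_D = 36.6.
Then q_A = 23.35 − 0.25·36.6 = 14.2.
Equilibrium price: P = 202.8 − 2·50.8 = 101.2.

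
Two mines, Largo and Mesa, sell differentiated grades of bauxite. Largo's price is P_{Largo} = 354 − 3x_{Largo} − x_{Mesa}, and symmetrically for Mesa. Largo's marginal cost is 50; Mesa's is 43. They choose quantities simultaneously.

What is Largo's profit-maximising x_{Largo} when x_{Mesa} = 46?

43

Mine Largo's profit: π = x_{Largo}(354 − 3x_{Largo} − x_{Mesa}) − 50x_{Largo}.
∂π/∂x_{Largo} = 304 − 6x_{Largo} − x_{Mesa} = 0 ⇒ x_{Largo} = 152/3 − (1/6)x_{Mesa}.
At x_{Mesa} = 46: x_{Largo} = 152/3 − (1/6)·46 = 43.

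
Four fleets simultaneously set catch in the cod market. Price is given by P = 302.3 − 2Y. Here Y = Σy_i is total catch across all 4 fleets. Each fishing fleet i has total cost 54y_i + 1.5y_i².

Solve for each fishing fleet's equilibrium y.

19.1

A representative fishing fleet's profit is π_i = y_i(302.3 − 2Y) − 54y_i − 1.5y_i², with Y = y_i + Σ_{j≠i} y_j.
First-order condition: 248.3 − 7y_i − 2Σ_{j≠i} y_j = 0.
With identical fishing fleets, set every y_j = y: then 248.3 − 7y − 6y = 0, i.e. y = 248.3/13 = 19.1.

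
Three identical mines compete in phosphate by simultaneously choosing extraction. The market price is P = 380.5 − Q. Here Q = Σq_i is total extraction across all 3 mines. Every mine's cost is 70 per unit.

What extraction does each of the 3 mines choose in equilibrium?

A representative mine's profit is π_i = q_i(380.5 − Q) − 70q_i, with Q = q_i + Σ_{j≠i} q_j.
First-order condition: 310.5 − 2q_i − Σ_{j≠i} q_j = 0.
With identical mines, set every q_j = q: then 310.5 − 2q − 2q = 0, i.e. q = 310.5/4 = 77.625.

77.625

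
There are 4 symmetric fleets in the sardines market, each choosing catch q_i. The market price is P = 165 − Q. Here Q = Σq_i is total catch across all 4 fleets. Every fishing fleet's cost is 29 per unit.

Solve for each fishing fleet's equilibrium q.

A representative fishing fleet's profit is π_i = q_i(165 − Q) − 29q_i, with Q = q_i + Σ_{j≠i} q_j.
First-order condition: 136 − 2q_i − Σ_{j≠i} q_j = 0.
With identical fishing fleets, set every q_j = q: then 136 − 2q − 3q = 0, i.e. q = 136/5 = 27.2.

27.2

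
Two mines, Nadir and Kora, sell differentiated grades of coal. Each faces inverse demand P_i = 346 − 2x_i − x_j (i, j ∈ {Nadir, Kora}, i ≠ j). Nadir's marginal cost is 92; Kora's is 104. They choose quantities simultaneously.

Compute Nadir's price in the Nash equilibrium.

Mine Nadir's profit: π = x_{Nadir}(346 − 2x_{Nadir} − x_{Kora}) − 92x_{Nadir}.
∂π/∂x_{Nadir} = 254 − 4x_{Nadir} − x_{Kora} = 0 ⇒ x_{Nadir} = 63.5 − 0.25x_{Kora}.
Similarly x_{Kora} = 60.5 − 0.25x_{Nadir}.
Solving the two reaction functions simultaneously: (1 − (−0.25)(−0.25))x_{Nadir} = 63.5 − 0.25·60.5, so 0.9375x_{Nadir} = 48.375 and x_{Nadir} = 51.6.
Then x_{Kora} = 60.5 − 0.25·51.6 = 47.6.
P_{Nadir} = 346 − 2·51.6 − 47.6 = 195.2.

195.2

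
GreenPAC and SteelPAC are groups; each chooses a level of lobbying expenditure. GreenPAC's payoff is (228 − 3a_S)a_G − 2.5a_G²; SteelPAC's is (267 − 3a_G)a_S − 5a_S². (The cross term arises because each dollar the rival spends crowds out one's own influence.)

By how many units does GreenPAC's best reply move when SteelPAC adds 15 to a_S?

Expanding GreenPAC's payoff: 228a_G − 3a_Sa_G − 2.5a_G².
∂π/∂a_G = 228 − 3a_S − 5a_G = 0, so a_G = 45.6 − 0.6a_S.
The reaction-function slope is −0.6, so a 15-unit rise in a_S moves a_G by −0.6 × 15 = −9. GreenPAC's best response falls — the actions are strategic substitutes.

-9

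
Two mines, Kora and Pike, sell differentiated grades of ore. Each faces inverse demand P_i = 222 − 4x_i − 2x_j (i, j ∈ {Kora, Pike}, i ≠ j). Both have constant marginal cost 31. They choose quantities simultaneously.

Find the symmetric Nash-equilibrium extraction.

Mine Kora's profit: π = x_{Kora}(222 − 4x_{Kora} − 2x_{Pike}) − 31x_{Kora}.
∂π/∂x_{Kora} = 191 − 8x_{Kora} − 2x_{Pike} = 0 ⇒ x_{Kora} = 23.875 − 0.25x_{Pike}.
The game is symmetric, so in equilibrium x_{Pike} = x_{Kora}: the reaction function gives 1.25x_{Kora} = 23.875, hence x_{Kora} = 19.1.

19.1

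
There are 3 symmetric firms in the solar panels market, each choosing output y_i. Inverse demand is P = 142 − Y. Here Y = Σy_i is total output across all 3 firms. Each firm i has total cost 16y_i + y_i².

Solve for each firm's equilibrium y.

A representative firm's profit is π_i = y_i(142 − Y) − 16y_i − y_i², with Y = y_i + Σ_{j≠i} y_j.
First-order condition: 126 − 4y_i − Σ_{j≠i} y_j = 0.
Imposing symmetry (y_j = y for all j) turns Σ_{j≠i} y_j into 2y, so 126 = 6y and y = 21.

21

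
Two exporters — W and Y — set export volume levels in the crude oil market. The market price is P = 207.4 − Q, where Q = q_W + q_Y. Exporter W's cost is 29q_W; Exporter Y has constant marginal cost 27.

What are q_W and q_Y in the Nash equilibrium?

Exporter W's profit: π = q_W(207.4 − (q_W + q_Y)) − 29q_W.
∂π/∂q_W = 178.4 − 2q_W − q_Y = 0, so q_W = 89.2 − 0.5q_Y.
By the same steps for Y: q_Y = 90.2 − 0.5q_W.
Solving the two reaction functions simultaneously: (1 − (−0.5)(−0.5))q_W = 89.2 − 0.5·90.2, so 0.75q_W = 44.1 and q_W = 58.8.
Then q_Y = 90.2 − 0.5·58.8 = 60.8.

58.8, 60.8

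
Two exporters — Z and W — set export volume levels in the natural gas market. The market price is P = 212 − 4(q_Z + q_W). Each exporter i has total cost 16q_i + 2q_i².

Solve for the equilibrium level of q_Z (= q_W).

12.25

Exporter Z's profit: π = q_Z(212 − 4(q_Z + q_W)) − 16q_Z − 2q_Z².
∂π/∂q_Z = 196 − 12q_Z − 4q_W = 0, so q_Z = 49/3 − (1/3)q_W.
The game is symmetric, so in equilibrium q_W = q_Z: the reaction function gives (4/3)q_Z = 49/3, hence q_Z = 12.25.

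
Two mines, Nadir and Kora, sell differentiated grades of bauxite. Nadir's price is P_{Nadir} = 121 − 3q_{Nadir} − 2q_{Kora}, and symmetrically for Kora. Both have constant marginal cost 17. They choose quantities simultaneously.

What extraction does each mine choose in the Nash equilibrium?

13

Mine Nadir's profit: π = q_{Nadir}(121 − 3q_{Nadir} − 2q_{Kora}) − 17q_{Nadir}.
∂π/∂q_{Nadir} = 104 − 6q_{Nadir} − 2q_{Kora} = 0 ⇒ q_{Nadir} = 52/3 − (1/3)q_{Kora}.
The game is symmetric, so in equilibrium q_{Kora} = q_{Nadir}: the reaction function gives (4/3)q_{Nadir} = 52/3, hence q_{Nadir} = 13.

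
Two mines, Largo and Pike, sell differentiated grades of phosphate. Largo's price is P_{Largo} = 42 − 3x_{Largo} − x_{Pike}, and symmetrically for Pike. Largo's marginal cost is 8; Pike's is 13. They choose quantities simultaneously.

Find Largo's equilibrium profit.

Mine Largo's profit: π = x_{Largo}(42 − 3x_{Largo} − x_{Pike}) − 8x_{Largo}.
∂π/∂x_{Largo} = 34 − 6x_{Largo} − x_{Pike} = 0 ⇒ x_{Largo} = 17/3 − (1/6)x_{Pike}.
Similarly x_{Pike} = 29/6 − (1/6)x_{Largo}.
Substituting the second reaction function into the first: x_{Largo} = 17/3 − (1/6)(29/6 − (1/6)x_{Largo}), which gives (35/36)x_{Largo} = 175/36 ⇒ x_{Largo} = 5.
Then x_{Pike} = 29/6 − (1/6)·5 = 4.
P_{Largo} = 42 − 3·5 − 4 = 23.
Profit = (23 − 8)·5 = 75.

75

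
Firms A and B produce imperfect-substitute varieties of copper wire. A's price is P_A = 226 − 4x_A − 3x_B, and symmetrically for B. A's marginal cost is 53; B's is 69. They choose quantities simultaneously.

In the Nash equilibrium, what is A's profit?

1102.24

Firm A's profit: π = x_A(226 − 4x_A − 3x_B) − 53x_A.
∂π/∂x_A = 173 − 8x_A − 3x_B = 0 ⇒ x_A = 21.625 − 0.375x_B.
Similarly x_B = 19.625 − 0.375x_A.
Substituting the second reaction function into the first: x_A = 21.625 − 0.375(19.625 − 0.375x_A), which gives (55/64)x_A = 913/64 ⇒ x_A = 16.6.
Then x_B = 19.625 − 0.375·16.6 = 13.4.
P_A = 226 − 4·16.6 − 3·13.4 = 119.4.
Profit = (119.4 − 53)·16.6 = 1102.24.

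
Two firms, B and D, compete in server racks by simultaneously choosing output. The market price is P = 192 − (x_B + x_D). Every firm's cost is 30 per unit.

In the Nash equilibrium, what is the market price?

Firm B's profit: π = x_B(192 − (x_B + x_D)) − 30x_B.
∂π/∂x_B = 162 − 2x_B − x_D = 0, so x_B = 81 − 0.5x_D.
By symmetry x_D = x_B; substituting into the reaction function, 1.5x_B = 81 and x_B = 54.
Equilibrium price: P = 192 − 108 = 84.

84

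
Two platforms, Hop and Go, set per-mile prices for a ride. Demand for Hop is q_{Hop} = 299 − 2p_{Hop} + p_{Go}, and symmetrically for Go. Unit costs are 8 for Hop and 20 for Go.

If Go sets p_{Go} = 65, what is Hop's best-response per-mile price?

Hop's profit: π = (p_{Hop} − 8)(299 − 2p_{Hop} + p_{Go}).
∂π/∂p_{Hop} = 315 − 4p_{Hop} + p_{Go} = 0 ⇒ p_{Hop} = 78.75 + 0.25p_{Go}.
At p_{Go} = 65: p_{Hop} = 78.75 + 0.25·65 = 95.

95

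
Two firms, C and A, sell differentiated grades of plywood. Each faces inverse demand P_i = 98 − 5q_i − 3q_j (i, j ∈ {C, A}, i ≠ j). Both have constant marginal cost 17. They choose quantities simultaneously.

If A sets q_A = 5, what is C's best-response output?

Firm C's profit: π = q_C(98 − 5q_C − 3q_A) − 17q_C.
∂π/∂q_C = 81 − 10q_C − 3q_A = 0 ⇒ q_C = 8.1 − 0.3q_A.
At q_A = 5: q_C = 8.1 − 0.3·5 = 6.6.

6.6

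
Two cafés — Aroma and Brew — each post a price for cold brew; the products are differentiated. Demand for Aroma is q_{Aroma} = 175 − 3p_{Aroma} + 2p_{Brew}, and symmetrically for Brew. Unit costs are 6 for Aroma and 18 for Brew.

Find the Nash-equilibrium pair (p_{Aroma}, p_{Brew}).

50.5, 55

Aroma's profit: π = (p_{Aroma} − 6)(175 − 3p_{Aroma} + 2p_{Brew}).
∂π/∂p_{Aroma} = 193 − 6p_{Aroma} + 2p_{Brew} = 0 ⇒ p_{Aroma} = 193/6 + (1/3)p_{Brew}.
Similarly p_{Brew} = 229/6 + (1/3)p_{Aroma}.
Substituting the second reaction function into the first: p_{Aroma} = 193/6 + (1/3)(229/6 + (1/3)p_{Aroma}), which gives (8/9)p_{Aroma} = 404/9 ⇒ p_{Aroma} = 50.5.
Then p_{Brew} = 229/6 + (1/3)·50.5 = 55.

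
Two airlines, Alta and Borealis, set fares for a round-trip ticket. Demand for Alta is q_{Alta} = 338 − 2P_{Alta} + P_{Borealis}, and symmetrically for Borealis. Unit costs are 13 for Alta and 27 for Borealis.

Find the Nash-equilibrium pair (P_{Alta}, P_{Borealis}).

123.2, 128.8

Alta's profit: π = (P_{Alta} − 13)(338 − 2P_{Alta} + P_{Borealis}).
∂π/∂P_{Alta} = 364 − 4P_{Alta} + P_{Borealis} = 0 ⇒ P_{Alta} = 91 + 0.25P_{Borealis}.
Similarly P_{Borealis} = 98 + 0.25P_{Alta}.
Substituting the second reaction function into the first: P_{Alta} = 91 + 0.25(98 + 0.25P_{Alta}), which gives 0.9375P_{Alta} = 115.5 ⇒ P_{Alta} = 123.2.
Then P_{Borealis} = 98 + 0.25·123.2 = 128.8.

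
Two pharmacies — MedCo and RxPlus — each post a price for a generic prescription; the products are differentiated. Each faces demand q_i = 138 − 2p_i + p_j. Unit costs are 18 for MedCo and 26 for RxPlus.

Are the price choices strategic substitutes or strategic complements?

strategic complements

MedCo's profit: π = (p_{MedCo} − 18)(138 − 2p_{MedCo} + p_{RxPlus}).
∂π/∂p_{MedCo} = 174 − 4p_{MedCo} + p_{RxPlus} = 0 ⇒ p_{MedCo} = 43.5 + 0.25p_{RxPlus}.
The best-response slope dp_{MedCo}/dp_{RxPlus} = 0.25 > 0: the reaction function is upward-sloping, so the choices are strategic complements.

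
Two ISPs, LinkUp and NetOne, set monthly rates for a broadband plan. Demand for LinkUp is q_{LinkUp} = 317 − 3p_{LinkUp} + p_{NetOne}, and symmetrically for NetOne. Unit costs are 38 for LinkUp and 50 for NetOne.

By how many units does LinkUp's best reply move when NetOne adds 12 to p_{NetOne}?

LinkUp's profit: π = (p_{LinkUp} − 38)(317 − 3p_{LinkUp} + p_{NetOne}).
∂π/∂p_{LinkUp} = 431 − 6p_{LinkUp} + p_{NetOne} = 0 ⇒ p_{LinkUp} = 431/6 + (1/6)p_{NetOne}.
The reaction-function slope is 1/6, so a 12-unit rise in p_{NetOne} moves p_{LinkUp} by 1/6 × 12 = 2. LinkUp's best response rises — the actions are strategic complements.

2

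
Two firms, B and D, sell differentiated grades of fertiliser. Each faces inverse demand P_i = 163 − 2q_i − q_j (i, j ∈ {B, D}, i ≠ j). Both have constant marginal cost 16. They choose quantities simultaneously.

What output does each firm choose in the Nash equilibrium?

29.4

Firm B's profit: π = q_B(163 − 2q_B − q_D) − 16q_B.
∂π/∂q_B = 147 − 4q_B − q_D = 0 ⇒ q_B = 36.75 − 0.25q_D.
By symmetry q_D = q_B; substituting into the reaction function, 1.25q_B = 36.75 and q_B = 29.4.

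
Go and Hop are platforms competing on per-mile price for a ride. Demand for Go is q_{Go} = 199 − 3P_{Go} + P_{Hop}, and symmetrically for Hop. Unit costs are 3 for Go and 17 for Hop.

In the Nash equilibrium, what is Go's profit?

4752.12

Go's profit: π = (P_{Go} − 3)(199 − 3P_{Go} + P_{Hop}).
∂π/∂P_{Go} = 208 − 6P_{Go} + P_{Hop} = 0 ⇒ P_{Go} = 104/3 + (1/6)P_{Hop}.
Similarly P_{Hop} = 125/3 + (1/6)P_{Go}.
Plugging P_{Hop} into Go's best response: P_{Go} = 104/3 + (1/6)(125/3 + (1/6)P_{Go}) ⇒ (35/36)P_{Go} = 749/18, so P_{Go} = 42.8.
Then P_{Hop} = 125/3 + (1/6)·42.8 = 48.8.
q_{Go} = 199 − 3·42.8 + 48.8 = 119.4.
Profit = (42.8 − 3)·119.4 = 4752.12.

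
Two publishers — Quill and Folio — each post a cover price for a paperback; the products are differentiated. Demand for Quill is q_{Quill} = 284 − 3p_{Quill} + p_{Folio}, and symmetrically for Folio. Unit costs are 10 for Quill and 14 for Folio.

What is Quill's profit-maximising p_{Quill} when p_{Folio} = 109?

70.5

Quill's profit: π = (p_{Quill} − 10)(284 − 3p_{Quill} + p_{Folio}).
∂π/∂p_{Quill} = 314 − 6p_{Quill} + p_{Folio} = 0 ⇒ p_{Quill} = 157/3 + (1/6)p_{Folio}.
At p_{Folio} = 109: p_{Quill} = 157/3 + (1/6)·109 = 70.5.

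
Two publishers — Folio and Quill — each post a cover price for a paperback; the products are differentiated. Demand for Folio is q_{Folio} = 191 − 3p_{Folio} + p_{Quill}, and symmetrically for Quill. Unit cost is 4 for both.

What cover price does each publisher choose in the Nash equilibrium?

40.6

Folio's profit: π = (p_{Folio} − 4)(191 − 3p_{Folio} + p_{Quill}).
∂π/∂p_{Folio} = 203 − 6p_{Folio} + p_{Quill} = 0 ⇒ p_{Folio} = 203/6 + (1/6)p_{Quill}.
By symmetry p_{Quill} = p_{Folio}; substituting into the reaction function, (5/6)p_{Folio} = 203/6 and p_{Folio} = 40.6.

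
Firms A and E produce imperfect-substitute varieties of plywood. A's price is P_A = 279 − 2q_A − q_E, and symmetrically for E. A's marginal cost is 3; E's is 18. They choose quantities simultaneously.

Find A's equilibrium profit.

6316.88

Firm A's profit: π = q_A(279 − 2q_A − q_E) − 3q_A.
∂π/∂q_A = 276 − 4q_A − q_E = 0 ⇒ q_A = 69 − 0.25q_E.
Similarly q_E = 65.25 − 0.25q_A.
Plugging q_E into A's best response: q_A = 69 − 0.25(65.25 − 0.25q_A) ⇒ 0.9375q_A = 52.6875, so q_A = 56.2.
Then q_E = 65.25 − 0.25·56.2 = 51.2.
P_A = 279 − 2·56.2 − 51.2 = 115.4.
Profit = (115.4 − 3)·56.2 = 6316.88.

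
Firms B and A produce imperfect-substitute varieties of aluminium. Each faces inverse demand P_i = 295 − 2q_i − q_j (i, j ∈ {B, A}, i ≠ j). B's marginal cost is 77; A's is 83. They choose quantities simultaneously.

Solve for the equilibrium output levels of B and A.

44, 42

Firm B's profit: π = q_B(295 − 2q_B − q_A) − 77q_B.
∂π/∂q_B = 218 − 4q_B − q_A = 0 ⇒ q_B = 54.5 − 0.25q_A.
Similarly q_A = 53 − 0.25q_B.
Plugging q_A into B's best response: q_B = 54.5 − 0.25(53 − 0.25q_B) ⇒ 0.9375q_B = 41.25, so q_B = 44.
Then q_A = 53 − 0.25·44 = 42.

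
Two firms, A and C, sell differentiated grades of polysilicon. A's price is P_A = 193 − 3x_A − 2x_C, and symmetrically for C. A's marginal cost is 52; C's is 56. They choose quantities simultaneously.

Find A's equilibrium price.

105.625

Firm A's profit: π = x_A(193 − 3x_A − 2x_C) − 52x_A.
∂π/∂x_A = 141 − 6x_A − 2x_C = 0 ⇒ x_A = 23.5 − (1/3)x_C.
Similarly x_C = 137/6 − (1/3)x_A.
Substituting the second reaction function into the first: x_A = 23.5 − (1/3)(137/6 − (1/3)x_A), which gives (8/9)x_A = 143/9 ⇒ x_A = 17.875.
Then x_C = 137/6 − (1/3)·17.875 = 16.875.
P_A = 193 − 3·17.875 − 2·16.875 = 105.625.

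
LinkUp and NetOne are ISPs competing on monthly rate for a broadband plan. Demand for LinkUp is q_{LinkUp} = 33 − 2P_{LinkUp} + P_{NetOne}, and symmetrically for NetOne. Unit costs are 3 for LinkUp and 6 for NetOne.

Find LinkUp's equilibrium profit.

216.32

LinkUp's profit: π = (P_{LinkUp} − 3)(33 − 2P_{LinkUp} + P_{NetOne}).
∂π/∂P_{LinkUp} = 39 − 4P_{LinkUp} + P_{NetOne} = 0 ⇒ P_{LinkUp} = 9.75 + 0.25P_{NetOne}.
Similarly P_{NetOne} = 11.25 + 0.25P_{LinkUp}.
Solving the two reaction functions simultaneously: (1 − (0.25)(0.25))P_{LinkUp} = 9.75 + 0.25·11.25, so 0.9375P_{LinkUp} = 12.5625 and P_{LinkUp} = 13.4.
Then P_{NetOne} = 11.25 + 0.25·13.4 = 14.6.
q_{LinkUp} = 33 − 2·13.4 + 14.6 = 20.8.
Profit = (13.4 − 3)·20.8 = 216.32.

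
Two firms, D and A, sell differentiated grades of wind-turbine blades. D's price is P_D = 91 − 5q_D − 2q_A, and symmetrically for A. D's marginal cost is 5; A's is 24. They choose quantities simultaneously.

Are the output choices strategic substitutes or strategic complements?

Firm D's profit: π = q_D(91 − 5q_D − 2q_A) − 5q_D.
∂π/∂q_D = 86 − 10q_D − 2q_A = 0 ⇒ q_D = 8.6 − 0.2q_A.
The best-response slope dq_D/dq_A = −0.2 < 0: the reaction function is downward-sloping, so the choices are strategic substitutes.

strategic substitutes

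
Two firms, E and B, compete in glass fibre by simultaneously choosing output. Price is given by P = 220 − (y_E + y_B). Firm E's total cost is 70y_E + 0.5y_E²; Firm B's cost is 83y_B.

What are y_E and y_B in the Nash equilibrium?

Firm E's profit: π = y_E(220 − (y_E + y_B)) − 70y_E − 0.5y_E².
∂π/∂y_E = 150 − 3y_E − y_B = 0, so y_E = 50 − (1/3)y_B.
For B: ∂π/∂y_B = 137 − 2y_B − y_E = 0 ⇒ y_B = 68.5 − 0.5y_E.
Solving the two reaction functions simultaneously: (1 − (−1/3)(−0.5))y_E = 50 − (1/3)·68.5, so (5/6)y_E = 163/6 and y_E = 32.6.
Then y_B = 68.5 − 0.5·32.6 = 52.2.

32.6, 52.2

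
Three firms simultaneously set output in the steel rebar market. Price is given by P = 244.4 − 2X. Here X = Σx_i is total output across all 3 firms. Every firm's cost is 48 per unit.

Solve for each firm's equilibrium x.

24.55

A representative firm's profit is π_i = x_i(244.4 − 2X) − 48x_i, with X = x_i + Σ_{j≠i} x_j.
First-order condition: 196.4 − 4x_i − 2Σ_{j≠i} x_j = 0.
With identical firms, set every x_j = x: then 196.4 − 4x − 4x = 0, i.e. x = 196.4/8 = 24.55.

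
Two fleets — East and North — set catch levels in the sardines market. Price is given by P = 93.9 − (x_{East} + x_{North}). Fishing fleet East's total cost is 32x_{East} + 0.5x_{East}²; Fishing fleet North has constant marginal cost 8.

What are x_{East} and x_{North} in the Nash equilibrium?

Fishing fleet East's profit: π = x_{East}(93.9 − (x_{East} + x_{North})) − 32x_{East} − 0.5x_{East}².
∂π/∂x_{East} = 61.9 − 3x_{East} − x_{North} = 0, so x_{East} = 619/30 − (1/3)x_{North}.
For North: ∂π/∂x_{North} = 85.9 − 2x_{North} − x_{East} = 0 ⇒ x_{North} = 42.95 − 0.5x_{East}.
Plugging x_{North} into East's best response: x_{East} = 619/30 − (1/3)(42.95 − 0.5x_{East}) ⇒ (5/6)x_{East} = 379/60, so x_{East} = 7.58.
Then x_{North} = 42.95 − 0.5·7.58 = 39.16.

7.58, 39.16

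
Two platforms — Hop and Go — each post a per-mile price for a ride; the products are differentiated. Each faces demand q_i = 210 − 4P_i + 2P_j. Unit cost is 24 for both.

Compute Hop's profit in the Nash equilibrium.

Hop's profit: π = (P_{Hop} − 24)(210 − 4P_{Hop} + 2P_{Go}).
∂π/∂P_{Hop} = 306 − 8P_{Hop} + 2P_{Go} = 0 ⇒ P_{Hop} = 38.25 + 0.25P_{Go}.
By symmetry P_{Go} = P_{Hop}; substituting into the reaction function, 0.75P_{Hop} = 38.25 and P_{Hop} = 51.
q_{Hop} = 210 − 4·51 + 2·51 = 108.
Profit = (51 − 24)·108 = 2916.

2916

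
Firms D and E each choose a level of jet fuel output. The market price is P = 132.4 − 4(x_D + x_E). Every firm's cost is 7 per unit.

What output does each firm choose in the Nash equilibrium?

Firm D's profit: π = x_D(132.4 − 4(x_D + x_E)) − 7x_D.
∂π/∂x_D = 125.4 − 8x_D − 4x_E = 0, so x_D = 15.675 − 0.5x_E.
Setting x_D = x_E in the reaction function: x_D = 15.675 − 0.5x_D, so x_D = 15.675 / 1.5 = 10.45.

10.45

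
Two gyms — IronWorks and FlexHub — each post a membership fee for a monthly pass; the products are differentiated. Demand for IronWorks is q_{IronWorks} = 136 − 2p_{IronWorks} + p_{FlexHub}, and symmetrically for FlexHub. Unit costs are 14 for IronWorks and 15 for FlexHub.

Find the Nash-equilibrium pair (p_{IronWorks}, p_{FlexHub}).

54.8, 55.2

IronWorks's profit: π = (p_{IronWorks} − 14)(136 − 2p_{IronWorks} + p_{FlexHub}).
∂π/∂p_{IronWorks} = 164 − 4p_{IronWorks} + p_{FlexHub} = 0 ⇒ p_{IronWorks} = 41 + 0.25p_{FlexHub}.
Similarly p_{FlexHub} = 41.5 + 0.25p_{IronWorks}.
Plugging p_{FlexHub} into IronWorks's best response: p_{IronWorks} = 41 + 0.25(41.5 + 0.25p_{IronWorks}) ⇒ 0.9375p_{IronWorks} = 51.375, so p_{IronWorks} = 54.8.
Then p_{FlexHub} = 41.5 + 0.25·54.8 = 55.2.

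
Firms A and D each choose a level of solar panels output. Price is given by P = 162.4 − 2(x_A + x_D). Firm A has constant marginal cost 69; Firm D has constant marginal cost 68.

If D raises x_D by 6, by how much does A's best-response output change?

-3

Firm A's profit: π = x_A(162.4 − 2(x_A + x_D)) − 69x_A.
∂π/∂x_A = 93.4 − 4x_A − 2x_D = 0, so x_A = 23.35 − 0.5x_D.
The reaction-function slope is −0.5, so a 6-unit rise in x_D moves x_A by −0.5 × 6 = −3. A's best response falls — the actions are strategic substitutes.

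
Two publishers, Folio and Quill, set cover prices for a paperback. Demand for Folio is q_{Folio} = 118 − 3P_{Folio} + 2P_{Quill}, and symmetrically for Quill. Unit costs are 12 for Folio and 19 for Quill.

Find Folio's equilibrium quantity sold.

Folio's profit: π = (P_{Folio} − 12)(118 − 3P_{Folio} + 2P_{Quill}).
∂π/∂P_{Folio} = 154 − 6P_{Folio} + 2P_{Quill} = 0 ⇒ P_{Folio} = 77/3 + (1/3)P_{Quill}.
Similarly P_{Quill} = 175/6 + (1/3)P_{Folio}.
Plugging P_{Quill} into Folio's best response: P_{Folio} = 77/3 + (1/3)(175/6 + (1/3)P_{Folio}) ⇒ (8/9)P_{Folio} = 637/18, so P_{Folio} = 39.8125.
Then P_{Quill} = 175/6 + (1/3)·39.8125 = 42.4375.
q_{Folio} = 118 − 3·39.8125 + 2·42.4375 = 83.4375.

83.4375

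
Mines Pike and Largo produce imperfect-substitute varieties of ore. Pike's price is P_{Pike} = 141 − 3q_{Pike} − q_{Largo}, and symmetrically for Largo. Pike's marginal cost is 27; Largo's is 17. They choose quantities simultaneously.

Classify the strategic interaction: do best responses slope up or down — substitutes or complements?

Mine Pike's profit: π = q_{Pike}(141 − 3q_{Pike} − q_{Largo}) − 27q_{Pike}.
∂π/∂q_{Pike} = 114 − 6q_{Pike} − q_{Largo} = 0 ⇒ q_{Pike} = 19 − (1/6)q_{Largo}.
The best-response slope dq_{Pike}/dq_{Largo} = −1/6 < 0: the reaction function is downward-sloping, so the choices are strategic substitutes.

strategic substitutes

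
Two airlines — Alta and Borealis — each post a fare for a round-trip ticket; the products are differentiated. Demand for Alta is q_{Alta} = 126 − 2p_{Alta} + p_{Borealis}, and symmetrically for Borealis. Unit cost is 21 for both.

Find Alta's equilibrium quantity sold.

Alta's profit: π = (p_{Alta} − 21)(126 − 2p_{Alta} + p_{Borealis}).
∂π/∂p_{Alta} = 168 − 4p_{Alta} + p_{Borealis} = 0 ⇒ p_{Alta} = 42 + 0.25p_{Borealis}.
By symmetry p_{Borealis} = p_{Alta}; substituting into the reaction function, 0.75p_{Alta} = 42 and p_{Alta} = 56.
q_{Alta} = 126 − 2·56 + 56 = 70.

70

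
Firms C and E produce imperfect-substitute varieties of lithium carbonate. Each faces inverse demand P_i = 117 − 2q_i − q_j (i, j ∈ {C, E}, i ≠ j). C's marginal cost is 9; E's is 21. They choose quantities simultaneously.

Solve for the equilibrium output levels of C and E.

Firm C's profit: π = q_C(117 − 2q_C − q_E) − 9q_C.
∂π/∂q_C = 108 − 4q_C − q_E = 0 ⇒ q_C = 27 − 0.25q_E.
Similarly q_E = 24 − 0.25q_C.
Plugging q_E into C's best response: q_C = 27 − 0.25(24 − 0.25q_C) ⇒ 0.9375q_C = 21, so q_C = 22.4.
Then q_E = 24 − 0.25·22.4 = 18.4.

22.4, 18.4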